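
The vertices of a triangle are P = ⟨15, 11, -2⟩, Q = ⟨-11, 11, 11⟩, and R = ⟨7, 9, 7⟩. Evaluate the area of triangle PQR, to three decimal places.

PQ = (-26, 0, 13),  PR = (-8, -2, 9)
i: 0·9 - 13·(-2) = 0 - (-26) = 26
j: 13·(-8) - (-26)·9 = -104 - (-234) = 130
k: (-26)·(-2) - 0·(-8) = 52 - 0 = 52
PQ × PR = (26, 130, 52)
|PQ × PR| = √20280 ≈ 142.4079
area = ½ · 142.4079 ≈ 71.204

71.204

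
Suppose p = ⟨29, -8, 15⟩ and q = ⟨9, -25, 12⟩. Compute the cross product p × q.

(279, -213, -653)

i: (-8)·12 - 15·(-25) = -96 - (-375) = 279
j: 15·9 - 29·12 = 135 - 348 = -213
k: 29·(-25) - (-8)·9 = -725 - (-72) = -653
p × q = (279, -213, -653)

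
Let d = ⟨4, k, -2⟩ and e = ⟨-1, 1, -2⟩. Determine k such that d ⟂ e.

d · e = 4·(-1) + k·1 + (-2)·(-2) = 0 + 1k
Set equal to 0: 1k = 0, so k = 0.

0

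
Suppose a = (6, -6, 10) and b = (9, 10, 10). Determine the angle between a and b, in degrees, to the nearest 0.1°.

a · b = 6·9 + (-6)·10 + 10·10 = 54 - 60 + 100 = 94
|a|² = 36 + 36 + 100 = 172,  |a| = √172 ≈ 13.114877
|b|² = 81 + 100 + 100 = 281,  |b| = √281 ≈ 16.763055
cos θ = 94 / (13.114877 · 16.763055) ≈ 0.42757
θ = arccos(0.42757) ≈ 64.7°

64.7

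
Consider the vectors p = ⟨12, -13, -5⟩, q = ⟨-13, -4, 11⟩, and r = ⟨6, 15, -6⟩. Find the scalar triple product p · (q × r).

-681

q × r:
i: (-4)·(-6) - 11·15 = 24 - 165 = -141
j: 11·6 - (-13)·(-6) = 66 - 78 = -12
k: (-13)·15 - (-4)·6 = -195 - (-24) = -171
q × r = (-141, -12, -171)
p · (q × r) = 12·(-141) + (-13)·(-12) + (-5)·(-171) = -1692 + 156 + 855 = -681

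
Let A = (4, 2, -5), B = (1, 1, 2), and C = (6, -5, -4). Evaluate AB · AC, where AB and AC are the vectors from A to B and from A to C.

AB = B − A = (-3, -1, 7)
AC = C − A = (2, -7, 1)
AB · AC = (-3)·2 + (-1)·(-7) + 7·1 = -6 + 7 + 7 = 8

8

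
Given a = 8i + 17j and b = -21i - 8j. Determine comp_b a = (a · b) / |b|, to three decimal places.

a · b = 8·(-21) + 17·(-8) = -168 - 136 = -304
|b| = √(441 + 64) = √505 ≈ 22.4722
comp_b a = -304 / √505 ≈ -13.528

-13.528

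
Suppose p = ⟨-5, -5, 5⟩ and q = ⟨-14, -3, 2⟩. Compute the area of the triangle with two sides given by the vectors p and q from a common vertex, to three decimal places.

40.774

i: (-5)·2 - 5·(-3) = -10 - (-15) = 5
j: 5·(-14) - (-5)·2 = -70 - (-10) = -60
k: (-5)·(-3) - (-5)·(-14) = 15 - 70 = -55
p × q = (5, -60, -55)
|p × q| = √(5² + (-60)² + (-55)²) = √6650 ≈ 81.5475
area = ½ · 81.5475 ≈ 40.774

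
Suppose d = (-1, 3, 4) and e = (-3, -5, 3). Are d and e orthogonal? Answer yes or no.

yes

d · e = (-1)·(-3) + 3·(-5) + 4·3 = 3 - 15 + 12 = 0
Zero, so the vectors are orthogonal.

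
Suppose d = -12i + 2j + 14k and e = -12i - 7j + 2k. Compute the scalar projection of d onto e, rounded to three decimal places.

d · e = (-12)·(-12) + 2·(-7) + 14·2 = 144 - 14 + 28 = 158
|e| = √(144 + 49 + 4) = √197 ≈ 14.0357
comp_e d = 158 / √197 ≈ 11.257

11.257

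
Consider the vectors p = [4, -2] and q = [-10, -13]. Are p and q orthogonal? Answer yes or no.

no

p · q = 4·(-10) + (-2)·(-13) = -40 + 26 = -14
Nonzero, so the vectors are not orthogonal.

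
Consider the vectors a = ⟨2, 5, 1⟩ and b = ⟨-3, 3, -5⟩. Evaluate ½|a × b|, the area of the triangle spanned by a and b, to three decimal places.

17.847

i: 5·(-5) - 1·3 = -25 - 3 = -28
j: 1·(-3) - 2·(-5) = -3 - (-10) = 7
k: 2·3 - 5·(-3) = 6 - (-15) = 21
a × b = (-28, 7, 21)
|a × b| = √((-28)² + 7² + 21²) = √1274 ≈ 35.6931
area = ½ · 35.6931 ≈ 17.847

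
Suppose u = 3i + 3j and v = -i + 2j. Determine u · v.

u · v = 3·(-1) + 3·2 = -3 + 6 = 3

3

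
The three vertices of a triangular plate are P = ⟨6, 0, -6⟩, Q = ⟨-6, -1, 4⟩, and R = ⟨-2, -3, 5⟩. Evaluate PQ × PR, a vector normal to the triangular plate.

(19, 52, 28)

PQ = (-12, -1, 10)
PR = (-8, -3, 11)
i: (-1)·11 - 10·(-3) = -11 - (-30) = 19
j: 10·(-8) - (-12)·11 = -80 - (-132) = 52
k: (-12)·(-3) - (-1)·(-8) = 36 - 8 = 28
PQ × PR = (19, 52, 28)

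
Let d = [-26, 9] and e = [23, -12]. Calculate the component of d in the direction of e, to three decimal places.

d · e = (-26)·23 + 9·(-12) = -598 - 108 = -706
|e| = √(529 + 144) = √673 ≈ 25.9422
comp_e d = -706 / √673 ≈ -27.214

-27.214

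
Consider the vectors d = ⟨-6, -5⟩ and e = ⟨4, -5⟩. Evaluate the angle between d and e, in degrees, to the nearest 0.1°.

d · e = (-6)·4 + (-5)·(-5) = -24 + 25 = 1
|d|² = 36 + 25 = 61,  |d| = √61 ≈ 7.810250
|e|² = 16 + 25 = 41,  |e| = √41 ≈ 6.403124
cos θ = 1 / (7.810250 · 6.403124) ≈ 0.02000
θ = arccos(0.02000) ≈ 88.9°

88.9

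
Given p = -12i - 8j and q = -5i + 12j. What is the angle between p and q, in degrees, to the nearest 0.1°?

101.1

p · q = (-12)·(-5) + (-8)·12 = 60 - 96 = -36
|p|² = 144 + 64 = 208,  |p| = √208 ≈ 14.422205
|q|² = 25 + 144 = 169,  |q| = √169 ≈ 13.000000
cos θ = -36 / (14.422205 · 13.000000) ≈ -0.19201
θ = arccos(-0.19201) ≈ 101.1°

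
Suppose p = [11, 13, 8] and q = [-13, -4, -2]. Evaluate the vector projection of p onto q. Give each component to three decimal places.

(14.513, 4.466, 2.233)

p · q = 11·(-13) + 13·(-4) + 8·(-2) = -143 - 52 - 16 = -211
|q|² = 169 + 16 + 4 = 189
proj_q p = (-211/189) · (-13, -4, -2) ≈ (14.513, 4.466, 2.233)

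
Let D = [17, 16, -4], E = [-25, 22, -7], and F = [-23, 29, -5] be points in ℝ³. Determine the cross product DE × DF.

DE = (-42, 6, -3)
DF = (-40, 13, -1)
i: 6·(-1) - (-3)·13 = -6 - (-39) = 33
j: (-3)·(-40) - (-42)·(-1) = 120 - 42 = 78
k: (-42)·13 - 6·(-40) = -546 - (-240) = -306
DE × DF = (33, 78, -306)

(33, 78, -306)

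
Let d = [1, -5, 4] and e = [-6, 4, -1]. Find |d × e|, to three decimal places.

36.414

i: (-5)·(-1) - 4·4 = 5 - 16 = -11
j: 4·(-6) - 1·(-1) = -24 - (-1) = -23
k: 1·4 - (-5)·(-6) = 4 - 30 = -26
d × e = (-11, -23, -26)
|d × e| = √((-11)² + (-23)² + (-26)²) = √1326 ≈ 36.4143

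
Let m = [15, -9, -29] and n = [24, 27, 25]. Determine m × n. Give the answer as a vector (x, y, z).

(558, -1071, 621)

i: (-9)·25 - (-29)·27 = -225 - (-783) = 558
j: (-29)·24 - 15·25 = -696 - 375 = -1071
k: 15·27 - (-9)·24 = 405 - (-216) = 621
m × n = (558, -1071, 621)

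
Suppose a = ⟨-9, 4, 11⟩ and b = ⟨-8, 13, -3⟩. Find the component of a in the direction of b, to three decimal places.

5.850

a · b = (-9)·(-8) + 4·13 + 11·(-3) = 72 + 52 - 33 = 91
|b| = √(64 + 169 + 9) = √242 ≈ 15.5563
comp_b a = 91 / √242 ≈ 5.850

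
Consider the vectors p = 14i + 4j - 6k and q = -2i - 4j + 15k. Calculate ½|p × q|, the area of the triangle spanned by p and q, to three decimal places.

i: 4·15 - (-6)·(-4) = 60 - 24 = 36
j: (-6)·(-2) - 14·15 = 12 - 210 = -198
k: 14·(-4) - 4·(-2) = -56 - (-8) = -48
p × q = (36, -198, -48)
|p × q| = √(36² + (-198)² + (-48)²) = √42804 ≈ 206.8913
area = ½ · 206.8913 ≈ 103.446

103.446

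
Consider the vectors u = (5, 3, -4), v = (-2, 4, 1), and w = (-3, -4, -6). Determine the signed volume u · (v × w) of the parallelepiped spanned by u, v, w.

-225

v × w:
i: 4·(-6) - 1·(-4) = -24 - (-4) = -20
j: 1·(-3) - (-2)·(-6) = -3 - 12 = -15
k: (-2)·(-4) - 4·(-3) = 8 - (-12) = 20
v × w = (-20, -15, 20)
u · (v × w) = 5·(-20) + 3·(-15) + (-4)·20 = -100 - 45 - 80 = -225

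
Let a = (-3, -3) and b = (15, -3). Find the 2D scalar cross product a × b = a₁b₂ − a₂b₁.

(-3)·(-3) - (-3)·15 = 9 - (-45) = 54

54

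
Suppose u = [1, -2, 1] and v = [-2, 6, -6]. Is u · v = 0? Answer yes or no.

no

u · v = 1·(-2) + (-2)·6 + 1·(-6) = -2 - 12 - 6 = -20
Nonzero, so the vectors are not orthogonal.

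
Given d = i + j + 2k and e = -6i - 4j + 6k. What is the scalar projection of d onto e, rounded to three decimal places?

0.213

d · e = 1·(-6) + 1·(-4) + 2·6 = -6 - 4 + 12 = 2
|e| = √(36 + 16 + 36) = √88 ≈ 9.3808
comp_e d = 2 / √88 ≈ 0.213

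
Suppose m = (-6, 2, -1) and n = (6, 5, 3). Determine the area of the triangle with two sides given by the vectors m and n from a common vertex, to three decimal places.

i: 2·3 - (-1)·5 = 6 - (-5) = 11
j: (-1)·6 - (-6)·3 = -6 - (-18) = 12
k: (-6)·5 - 2·6 = -30 - 12 = -42
m × n = (11, 12, -42)
|m × n| = √(11² + 12² + (-42)²) = √2029 ≈ 45.0444
area = ½ · 45.0444 ≈ 22.522

22.522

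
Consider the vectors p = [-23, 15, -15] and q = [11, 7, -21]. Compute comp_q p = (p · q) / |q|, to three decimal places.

p · q = (-23)·11 + 15·7 + (-15)·(-21) = -253 + 105 + 315 = 167
|q| = √(121 + 49 + 441) = √611 ≈ 24.7184
comp_q p = 167 / √611 ≈ 6.756

6.756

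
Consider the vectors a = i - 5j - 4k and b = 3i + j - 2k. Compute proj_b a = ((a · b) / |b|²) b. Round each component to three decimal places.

(1.286, 0.429, -0.857)

a · b = 1·3 + (-5)·1 + (-4)·(-2) = 3 - 5 + 8 = 6
|b|² = 9 + 1 + 4 = 14
proj_b a = (6/14) · (3, 1, -2) ≈ (1.286, 0.429, -0.857)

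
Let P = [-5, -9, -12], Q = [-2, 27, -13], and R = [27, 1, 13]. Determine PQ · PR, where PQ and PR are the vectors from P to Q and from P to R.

431

PQ = Q − P = (3, 36, -1)
PR = R − P = (32, 10, 25)
PQ · PR = 3·32 + 36·10 + (-1)·25 = 96 + 360 - 25 = 431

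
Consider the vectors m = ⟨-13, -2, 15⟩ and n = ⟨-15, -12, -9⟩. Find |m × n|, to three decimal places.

i: (-2)·(-9) - 15·(-12) = 18 - (-180) = 198
j: 15·(-15) - (-13)·(-9) = -225 - 117 = -342
k: (-13)·(-12) - (-2)·(-15) = 156 - 30 = 126
m × n = (198, -342, 126)
|m × n| = √(198² + (-342)² + 126²) = √172044 ≈ 414.7819

414.782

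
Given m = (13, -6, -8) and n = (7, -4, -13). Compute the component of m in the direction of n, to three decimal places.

14.316

m · n = 13·7 + (-6)·(-4) + (-8)·(-13) = 91 + 24 + 104 = 219
|n| = √(49 + 16 + 169) = √234 ≈ 15.2971
comp_n m = 219 / √234 ≈ 14.316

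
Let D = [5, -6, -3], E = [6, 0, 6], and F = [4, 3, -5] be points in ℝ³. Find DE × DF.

DE = (1, 6, 9)
DF = (-1, 9, -2)
i: 6·(-2) - 9·9 = -12 - 81 = -93
j: 9·(-1) - 1·(-2) = -9 - (-2) = -7
k: 1·9 - 6·(-1) = 9 - (-6) = 15
DE × DF = (-93, -7, 15)

(-93, -7, 15)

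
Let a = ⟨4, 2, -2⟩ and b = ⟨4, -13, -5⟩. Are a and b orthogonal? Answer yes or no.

yes

a · b = 4·4 + 2·(-13) + (-2)·(-5) = 16 - 26 + 10 = 0
Zero, so the vectors are orthogonal.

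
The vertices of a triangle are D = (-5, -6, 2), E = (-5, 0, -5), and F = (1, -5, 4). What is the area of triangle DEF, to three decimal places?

DE = (0, 6, -7),  DF = (6, 1, 2)
i: 6·2 - (-7)·1 = 12 - (-7) = 19
j: (-7)·6 - 0·2 = -42 - 0 = -42
k: 0·1 - 6·6 = 0 - 36 = -36
DE × DF = (19, -42, -36)
|DE × DF| = √3421 ≈ 58.4893
area = ½ · 58.4893 ≈ 29.245

29.245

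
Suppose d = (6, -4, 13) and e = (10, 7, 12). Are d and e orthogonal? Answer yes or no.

no

d · e = 6·10 + (-4)·7 + 13·12 = 60 - 28 + 156 = 188
Nonzero, so the vectors are not orthogonal.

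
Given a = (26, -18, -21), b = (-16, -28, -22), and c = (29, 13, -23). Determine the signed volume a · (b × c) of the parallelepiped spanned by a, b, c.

b × c:
i: (-28)·(-23) - (-22)·13 = 644 - (-286) = 930
j: (-22)·29 - (-16)·(-23) = -638 - 368 = -1006
k: (-16)·13 - (-28)·29 = -208 - (-812) = 604
b × c = (930, -1006, 604)
a · (b × c) = 26·930 + (-18)·(-1006) + (-21)·604 = 24180 + 18108 - 12684 = 29604

29604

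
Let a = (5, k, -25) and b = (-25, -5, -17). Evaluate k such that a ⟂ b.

a · b = 5·(-25) + k·(-5) + (-25)·(-17) = 300 - 5k
Set equal to 0: -5k = -300, so k = 60.

60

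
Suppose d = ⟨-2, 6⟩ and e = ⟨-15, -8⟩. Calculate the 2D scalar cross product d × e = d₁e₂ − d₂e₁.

106

(-2)·(-8) - 6·(-15) = 16 - (-90) = 106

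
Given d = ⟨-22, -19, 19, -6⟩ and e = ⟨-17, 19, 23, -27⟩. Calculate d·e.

d · e = (-22)·(-17) + (-19)·19 + 19·23 + (-6)·(-27) = 374 - 361 + 437 + 162 = 612

612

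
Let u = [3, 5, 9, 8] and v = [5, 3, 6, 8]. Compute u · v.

u · v = 3·5 + 5·3 + 9·6 + 8·8 = 15 + 15 + 54 + 64 = 148

148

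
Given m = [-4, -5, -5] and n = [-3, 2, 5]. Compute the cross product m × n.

(-15, 35, -23)

i: (-5)·5 - (-5)·2 = -25 - (-10) = -15
j: (-5)·(-3) - (-4)·5 = 15 - (-20) = 35
k: (-4)·2 - (-5)·(-3) = -8 - 15 = -23
m × n = (-15, 35, -23)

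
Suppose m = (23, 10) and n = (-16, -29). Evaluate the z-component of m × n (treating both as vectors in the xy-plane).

23·(-29) - 10·(-16) = -667 - (-160) = -507

-507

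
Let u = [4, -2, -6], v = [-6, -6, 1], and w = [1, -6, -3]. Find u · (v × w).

-122

v × w:
i: (-6)·(-3) - 1·(-6) = 18 - (-6) = 24
j: 1·1 - (-6)·(-3) = 1 - 18 = -17
k: (-6)·(-6) - (-6)·1 = 36 - (-6) = 42
v × w = (24, -17, 42)
u · (v × w) = 4·24 + (-2)·(-17) + (-6)·42 = 96 + 34 - 252 = -122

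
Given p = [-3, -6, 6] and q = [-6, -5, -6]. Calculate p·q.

p · q = (-3)·(-6) + (-6)·(-5) + 6·(-6) = 18 + 30 - 36 = 12

12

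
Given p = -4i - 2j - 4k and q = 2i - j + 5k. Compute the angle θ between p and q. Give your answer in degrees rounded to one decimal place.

p · q = (-4)·2 + (-2)·(-1) + (-4)·5 = -8 + 2 - 20 = -26
|p|² = 16 + 4 + 16 = 36,  |p| = √36 ≈ 6.000000
|q|² = 4 + 1 + 25 = 30,  |q| = √30 ≈ 5.477226
cos θ = -26 / (6.000000 · 5.477226) ≈ -0.79115
θ = arccos(-0.79115) ≈ 142.3°

142.3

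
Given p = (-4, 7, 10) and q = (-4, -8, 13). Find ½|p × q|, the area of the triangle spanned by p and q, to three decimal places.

i: 7·13 - 10·(-8) = 91 - (-80) = 171
j: 10·(-4) - (-4)·13 = -40 - (-52) = 12
k: (-4)·(-8) - 7·(-4) = 32 - (-28) = 60
p × q = (171, 12, 60)
|p × q| = √(171² + 12² + 60²) = √32985 ≈ 181.6177
area = ½ · 181.6177 ≈ 90.809

90.809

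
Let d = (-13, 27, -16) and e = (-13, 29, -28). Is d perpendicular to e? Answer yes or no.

d · e = (-13)·(-13) + 27·29 + (-16)·(-28) = 169 + 783 + 448 = 1400
Nonzero, so the vectors are not orthogonal.

no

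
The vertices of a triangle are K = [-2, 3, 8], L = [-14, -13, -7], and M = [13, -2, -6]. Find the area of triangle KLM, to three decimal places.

KL = (-12, -16, -15),  KM = (15, -5, -14)
i: (-16)·(-14) - (-15)·(-5) = 224 - 75 = 149
j: (-15)·15 - (-12)·(-14) = -225 - 168 = -393
k: (-12)·(-5) - (-16)·15 = 60 - (-240) = 300
KL × KM = (149, -393, 300)
|KL × KM| = √266650 ≈ 516.3816
area = ½ · 516.3816 ≈ 258.191

258.191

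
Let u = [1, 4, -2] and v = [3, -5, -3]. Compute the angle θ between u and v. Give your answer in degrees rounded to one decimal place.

u · v = 1·3 + 4·(-5) + (-2)·(-3) = 3 - 20 + 6 = -11
|u|² = 1 + 16 + 4 = 21,  |u| = √21 ≈ 4.582576
|v|² = 9 + 25 + 9 = 43,  |v| = √43 ≈ 6.557439
cos θ = -11 / (4.582576 · 6.557439) ≈ -0.36606
θ = arccos(-0.36606) ≈ 111.5°

111.5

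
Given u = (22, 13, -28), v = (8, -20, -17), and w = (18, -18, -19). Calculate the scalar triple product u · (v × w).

-6422

v × w:
i: (-20)·(-19) - (-17)·(-18) = 380 - 306 = 74
j: (-17)·18 - 8·(-19) = -306 - (-152) = -154
k: 8·(-18) - (-20)·18 = -144 - (-360) = 216
v × w = (74, -154, 216)
u · (v × w) = 22·74 + 13·(-154) + (-28)·216 = 1628 - 2002 - 6048 = -6422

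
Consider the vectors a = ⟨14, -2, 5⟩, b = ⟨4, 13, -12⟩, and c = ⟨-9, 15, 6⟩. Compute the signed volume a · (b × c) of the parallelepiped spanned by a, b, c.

4329

b × c:
i: 13·6 - (-12)·15 = 78 - (-180) = 258
j: (-12)·(-9) - 4·6 = 108 - 24 = 84
k: 4·15 - 13·(-9) = 60 - (-117) = 177
b × c = (258, 84, 177)
a · (b × c) = 14·258 + (-2)·84 + 5·177 = 3612 - 168 + 885 = 4329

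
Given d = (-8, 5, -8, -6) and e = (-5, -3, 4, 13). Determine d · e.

d · e = (-8)·(-5) + 5·(-3) + (-8)·4 + (-6)·13 = 40 - 15 - 32 - 78 = -85

-85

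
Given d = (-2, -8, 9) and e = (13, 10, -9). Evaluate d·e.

-187

d · e = (-2)·13 + (-8)·10 + 9·(-9) = -26 - 80 - 81 = -187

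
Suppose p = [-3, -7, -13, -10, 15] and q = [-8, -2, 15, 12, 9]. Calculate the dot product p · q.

p · q = (-3)·(-8) + (-7)·(-2) + (-13)·15 + (-10)·12 + 15·9 = 24 + 14 - 195 - 120 + 135 = -142

-142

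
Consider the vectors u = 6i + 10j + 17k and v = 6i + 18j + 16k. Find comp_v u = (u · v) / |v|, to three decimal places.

19.662

u · v = 6·6 + 10·18 + 17·16 = 36 + 180 + 272 = 488
|v| = √(36 + 324 + 256) = √616 ≈ 24.8193
comp_v u = 488 / √616 ≈ 19.662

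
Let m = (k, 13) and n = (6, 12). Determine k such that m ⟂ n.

-26

m · n = k·6 + 13·12 = 156 + 6k
Set equal to 0: 6k = -156, so k = -26.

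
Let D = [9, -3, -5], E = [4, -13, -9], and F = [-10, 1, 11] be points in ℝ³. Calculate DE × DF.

DE = (-5, -10, -4)
DF = (-19, 4, 16)
i: (-10)·16 - (-4)·4 = -160 - (-16) = -144
j: (-4)·(-19) - (-5)·16 = 76 - (-80) = 156
k: (-5)·4 - (-10)·(-19) = -20 - 190 = -210
DE × DF = (-144, 156, -210)

(-144, 156, -210)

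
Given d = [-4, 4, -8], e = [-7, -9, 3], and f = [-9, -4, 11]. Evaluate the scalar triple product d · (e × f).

e × f:
i: (-9)·11 - 3·(-4) = -99 - (-12) = -87
j: 3·(-9) - (-7)·11 = -27 - (-77) = 50
k: (-7)·(-4) - (-9)·(-9) = 28 - 81 = -53
e × f = (-87, 50, -53)
d · (e × f) = (-4)·(-87) + 4·50 + (-8)·(-53) = 348 + 200 + 424 = 972

972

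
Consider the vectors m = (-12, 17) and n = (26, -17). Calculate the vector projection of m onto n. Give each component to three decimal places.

m · n = (-12)·26 + 17·(-17) = -312 - 289 = -601
|n|² = 676 + 289 = 965
proj_n m = (-601/965) · (26, -17) ≈ (-16.193, 10.588)

(-16.193, 10.588)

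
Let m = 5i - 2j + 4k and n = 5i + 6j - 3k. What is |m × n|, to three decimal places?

i: (-2)·(-3) - 4·6 = 6 - 24 = -18
j: 4·5 - 5·(-3) = 20 - (-15) = 35
k: 5·6 - (-2)·5 = 30 - (-10) = 40
m × n = (-18, 35, 40)
|m × n| = √((-18)² + 35² + 40²) = √3149 ≈ 56.1160

56.116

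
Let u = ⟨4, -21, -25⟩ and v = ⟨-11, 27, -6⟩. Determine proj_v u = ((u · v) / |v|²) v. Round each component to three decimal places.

u · v = 4·(-11) + (-21)·27 + (-25)·(-6) = -44 - 567 + 150 = -461
|v|² = 121 + 729 + 36 = 886
proj_v u = (-461/886) · (-11, 27, -6) ≈ (5.723, -14.049, 3.122)

(5.723, -14.049, 3.122)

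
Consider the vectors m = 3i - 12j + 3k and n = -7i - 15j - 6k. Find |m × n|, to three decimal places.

i: (-12)·(-6) - 3·(-15) = 72 - (-45) = 117
j: 3·(-7) - 3·(-6) = -21 - (-18) = -3
k: 3·(-15) - (-12)·(-7) = -45 - 84 = -129
m × n = (117, -3, -129)
|m × n| = √(117² + (-3)² + (-129)²) = √30339 ≈ 174.1809

174.181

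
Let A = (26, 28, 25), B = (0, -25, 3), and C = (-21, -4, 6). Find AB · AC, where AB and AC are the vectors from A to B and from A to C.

3336

AB = B − A = (-26, -53, -22)
AC = C − A = (-47, -32, -19)
AB · AC = (-26)·(-47) + (-53)·(-32) + (-22)·(-19) = 1222 + 1696 + 418 = 3336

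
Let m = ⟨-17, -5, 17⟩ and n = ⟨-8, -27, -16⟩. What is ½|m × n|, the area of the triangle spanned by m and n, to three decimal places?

i: (-5)·(-16) - 17·(-27) = 80 - (-459) = 539
j: 17·(-8) - (-17)·(-16) = -136 - 272 = -408
k: (-17)·(-27) - (-5)·(-8) = 459 - 40 = 419
m × n = (539, -408, 419)
|m × n| = √(539² + (-408)² + 419²) = √632546 ≈ 795.3276
area = ½ · 795.3276 ≈ 397.664

397.664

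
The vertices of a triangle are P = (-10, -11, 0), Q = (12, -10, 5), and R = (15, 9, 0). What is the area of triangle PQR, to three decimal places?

PQ = (22, 1, 5),  PR = (25, 20, 0)
i: 1·0 - 5·20 = 0 - 100 = -100
j: 5·25 - 22·0 = 125 - 0 = 125
k: 22·20 - 1·25 = 440 - 25 = 415
PQ × PR = (-100, 125, 415)
|PQ × PR| = √197850 ≈ 444.8033
area = ½ · 444.8033 ≈ 222.402

222.402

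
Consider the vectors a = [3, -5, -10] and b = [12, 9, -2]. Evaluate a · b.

11

a · b = 3·12 + (-5)·9 + (-10)·(-2) = 36 - 45 + 20 = 11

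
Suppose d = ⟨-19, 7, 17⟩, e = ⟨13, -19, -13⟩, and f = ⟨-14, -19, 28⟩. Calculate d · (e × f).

4806

e × f:
i: (-19)·28 - (-13)·(-19) = -532 - 247 = -779
j: (-13)·(-14) - 13·28 = 182 - 364 = -182
k: 13·(-19) - (-19)·(-14) = -247 - 266 = -513
e × f = (-779, -182, -513)
d · (e × f) = (-19)·(-779) + 7·(-182) + 17·(-513) = 14801 - 1274 - 8721 = 4806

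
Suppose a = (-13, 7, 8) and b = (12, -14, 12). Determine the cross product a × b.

(196, 252, 98)

i: 7·12 - 8·(-14) = 84 - (-112) = 196
j: 8·12 - (-13)·12 = 96 - (-156) = 252
k: (-13)·(-14) - 7·12 = 182 - 84 = 98
a × b = (196, 252, 98)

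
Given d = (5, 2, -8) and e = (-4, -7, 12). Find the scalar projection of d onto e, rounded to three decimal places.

-8.992

d · e = 5·(-4) + 2·(-7) + (-8)·12 = -20 - 14 - 96 = -130
|e| = √(16 + 49 + 144) = √209 ≈ 14.4568
comp_e d = -130 / √209 ≈ -8.992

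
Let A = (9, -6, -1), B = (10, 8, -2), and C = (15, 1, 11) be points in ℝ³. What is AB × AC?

(175, -18, -77)

AB = (1, 14, -1)
AC = (6, 7, 12)
i: 14·12 - (-1)·7 = 168 - (-7) = 175
j: (-1)·6 - 1·12 = -6 - 12 = -18
k: 1·7 - 14·6 = 7 - 84 = -77
AB × AC = (175, -18, -77)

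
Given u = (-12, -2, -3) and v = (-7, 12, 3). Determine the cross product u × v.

(30, 57, -158)

i: (-2)·3 - (-3)·12 = -6 - (-36) = 30
j: (-3)·(-7) - (-12)·3 = 21 - (-36) = 57
k: (-12)·12 - (-2)·(-7) = -144 - 14 = -158
u × v = (30, 57, -158)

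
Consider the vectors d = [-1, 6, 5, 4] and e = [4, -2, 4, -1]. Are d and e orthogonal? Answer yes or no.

d · e = (-1)·4 + 6·(-2) + 5·4 + 4·(-1) = -4 - 12 + 20 - 4 = 0
Zero, so the vectors are orthogonal.

yes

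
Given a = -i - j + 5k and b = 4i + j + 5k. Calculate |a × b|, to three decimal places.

i: (-1)·5 - 5·1 = -5 - 5 = -10
j: 5·4 - (-1)·5 = 20 - (-5) = 25
k: (-1)·1 - (-1)·4 = -1 - (-4) = 3
a × b = (-10, 25, 3)
|a × b| = √((-10)² + 25² + 3²) = √734 ≈ 27.0924

27.092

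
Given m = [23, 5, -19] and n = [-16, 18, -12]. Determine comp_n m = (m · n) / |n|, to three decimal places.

m · n = 23·(-16) + 5·18 + (-19)·(-12) = -368 + 90 + 228 = -50
|n| = √(256 + 324 + 144) = √724 ≈ 26.9072
comp_n m = -50 / √724 ≈ -1.858

-1.858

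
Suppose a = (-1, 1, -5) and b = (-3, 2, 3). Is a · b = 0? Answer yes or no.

no

a · b = (-1)·(-3) + 1·2 + (-5)·3 = 3 + 2 - 15 = -10
Nonzero, so the vectors are not orthogonal.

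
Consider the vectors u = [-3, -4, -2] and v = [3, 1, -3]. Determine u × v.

i: (-4)·(-3) - (-2)·1 = 12 - (-2) = 14
j: (-2)·3 - (-3)·(-3) = -6 - 9 = -15
k: (-3)·1 - (-4)·3 = -3 - (-12) = 9
u × v = (14, -15, 9)

(14, -15, 9)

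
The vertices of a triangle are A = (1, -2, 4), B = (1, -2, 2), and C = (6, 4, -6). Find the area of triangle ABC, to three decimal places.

AB = (0, 0, -2),  AC = (5, 6, -10)
i: 0·(-10) - (-2)·6 = 0 - (-12) = 12
j: (-2)·5 - 0·(-10) = -10 - 0 = -10
k: 0·6 - 0·5 = 0 - 0 = 0
AB × AC = (12, -10, 0)
|AB × AC| = √244 ≈ 15.6205
area = ½ · 15.6205 ≈ 7.810

7.810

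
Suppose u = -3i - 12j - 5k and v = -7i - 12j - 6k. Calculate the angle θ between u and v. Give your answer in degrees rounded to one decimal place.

15.0

u · v = (-3)·(-7) + (-12)·(-12) + (-5)·(-6) = 21 + 144 + 30 = 195
|u|² = 9 + 144 + 25 = 178,  |u| = √178 ≈ 13.341664
|v|² = 49 + 144 + 36 = 229,  |v| = √229 ≈ 15.132746
cos θ = 195 / (13.341664 · 15.132746) ≈ 0.96584
θ = arccos(0.96584) ≈ 15.0°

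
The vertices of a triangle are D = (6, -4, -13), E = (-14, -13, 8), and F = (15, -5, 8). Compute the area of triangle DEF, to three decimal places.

DE = (-20, -9, 21),  DF = (9, -1, 21)
i: (-9)·21 - 21·(-1) = -189 - (-21) = -168
j: 21·9 - (-20)·21 = 189 - (-420) = 609
k: (-20)·(-1) - (-9)·9 = 20 - (-81) = 101
DE × DF = (-168, 609, 101)
|DE × DF| = √409306 ≈ 639.7703
area = ½ · 639.7703 ≈ 319.885

319.885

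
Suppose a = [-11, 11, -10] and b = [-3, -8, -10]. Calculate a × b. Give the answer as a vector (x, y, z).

i: 11·(-10) - (-10)·(-8) = -110 - 80 = -190
j: (-10)·(-3) - (-11)·(-10) = 30 - 110 = -80
k: (-11)·(-8) - 11·(-3) = 88 - (-33) = 121
a × b = (-190, -80, 121)

(-190, -80, 121)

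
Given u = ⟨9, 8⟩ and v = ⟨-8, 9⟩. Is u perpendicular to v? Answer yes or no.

u · v = 9·(-8) + 8·9 = -72 + 72 = 0
Zero, so the vectors are orthogonal.

yes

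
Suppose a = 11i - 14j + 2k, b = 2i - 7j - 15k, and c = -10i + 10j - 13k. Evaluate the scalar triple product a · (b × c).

b × c:
i: (-7)·(-13) - (-15)·10 = 91 - (-150) = 241
j: (-15)·(-10) - 2·(-13) = 150 - (-26) = 176
k: 2·10 - (-7)·(-10) = 20 - 70 = -50
b × c = (241, 176, -50)
a · (b × c) = 11·241 + (-14)·176 + 2·(-50) = 2651 - 2464 - 100 = 87

87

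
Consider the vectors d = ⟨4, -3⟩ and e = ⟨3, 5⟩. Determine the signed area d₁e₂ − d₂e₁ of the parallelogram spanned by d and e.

4·5 - (-3)·3 = 20 - (-9) = 29

29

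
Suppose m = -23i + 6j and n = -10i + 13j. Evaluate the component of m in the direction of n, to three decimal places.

18.779

m · n = (-23)·(-10) + 6·13 = 230 + 78 = 308
|n| = √(100 + 169) = √269 ≈ 16.4012
comp_n m = 308 / √269 ≈ 18.779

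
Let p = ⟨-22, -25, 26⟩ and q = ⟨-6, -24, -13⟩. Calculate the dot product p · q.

394

p · q = (-22)·(-6) + (-25)·(-24) + 26·(-13) = 132 + 600 - 338 = 394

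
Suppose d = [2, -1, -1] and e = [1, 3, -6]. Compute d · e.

d · e = 2·1 + (-1)·3 + (-1)·(-6) = 2 - 3 + 6 = 5

5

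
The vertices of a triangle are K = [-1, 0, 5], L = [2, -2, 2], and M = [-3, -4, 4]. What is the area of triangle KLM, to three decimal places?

10.452

KL = (3, -2, -3),  KM = (-2, -4, -1)
i: (-2)·(-1) - (-3)·(-4) = 2 - 12 = -10
j: (-3)·(-2) - 3·(-1) = 6 - (-3) = 9
k: 3·(-4) - (-2)·(-2) = -12 - 4 = -16
KL × KM = (-10, 9, -16)
|KL × KM| = √437 ≈ 20.9045
area = ½ · 20.9045 ≈ 10.452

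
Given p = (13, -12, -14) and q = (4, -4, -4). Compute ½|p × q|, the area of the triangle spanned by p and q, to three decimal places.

4.899

i: (-12)·(-4) - (-14)·(-4) = 48 - 56 = -8
j: (-14)·4 - 13·(-4) = -56 - (-52) = -4
k: 13·(-4) - (-12)·4 = -52 - (-48) = -4
p × q = (-8, -4, -4)
|p × q| = √((-8)² + (-4)² + (-4)²) = √96 ≈ 9.7980
area = ½ · 9.7980 ≈ 4.899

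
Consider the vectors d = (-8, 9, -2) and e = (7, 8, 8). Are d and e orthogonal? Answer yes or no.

yes

d · e = (-8)·7 + 9·8 + (-2)·8 = -56 + 72 - 16 = 0
Zero, so the vectors are orthogonal.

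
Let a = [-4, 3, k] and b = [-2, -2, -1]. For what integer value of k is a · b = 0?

2

a · b = (-4)·(-2) + 3·(-2) + k·(-1) = 2 - 1k
Set equal to 0: -1k = -2, so k = 2.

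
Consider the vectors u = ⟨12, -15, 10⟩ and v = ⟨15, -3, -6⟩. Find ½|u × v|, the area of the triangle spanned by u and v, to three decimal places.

157.643

i: (-15)·(-6) - 10·(-3) = 90 - (-30) = 120
j: 10·15 - 12·(-6) = 150 - (-72) = 222
k: 12·(-3) - (-15)·15 = -36 - (-225) = 189
u × v = (120, 222, 189)
|u × v| = √(120² + 222² + 189²) = √99405 ≈ 315.2856
area = ½ · 315.2856 ≈ 157.643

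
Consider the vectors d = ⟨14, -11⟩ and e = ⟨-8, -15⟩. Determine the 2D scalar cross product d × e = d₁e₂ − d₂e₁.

-298

14·(-15) - (-11)·(-8) = -210 - 88 = -298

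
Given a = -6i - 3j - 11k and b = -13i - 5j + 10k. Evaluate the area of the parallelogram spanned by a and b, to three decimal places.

220.261

i: (-3)·10 - (-11)·(-5) = -30 - 55 = -85
j: (-11)·(-13) - (-6)·10 = 143 - (-60) = 203
k: (-6)·(-5) - (-3)·(-13) = 30 - 39 = -9
a × b = (-85, 203, -9)
|a × b| = √((-85)² + 203² + (-9)²) = √48515 ≈ 220.2612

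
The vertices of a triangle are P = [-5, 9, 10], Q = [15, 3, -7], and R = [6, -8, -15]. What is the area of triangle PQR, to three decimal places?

PQ = (20, -6, -17),  PR = (11, -17, -25)
i: (-6)·(-25) - (-17)·(-17) = 150 - 289 = -139
j: (-17)·11 - 20·(-25) = -187 - (-500) = 313
k: 20·(-17) - (-6)·11 = -340 - (-66) = -274
PQ × PR = (-139, 313, -274)
|PQ × PR| = √192366 ≈ 438.5955
area = ½ · 438.5955 ≈ 219.298

219.298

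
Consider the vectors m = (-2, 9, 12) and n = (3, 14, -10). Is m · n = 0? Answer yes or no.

yes

m · n = (-2)·3 + 9·14 + 12·(-10) = -6 + 126 - 120 = 0
Zero, so the vectors are orthogonal.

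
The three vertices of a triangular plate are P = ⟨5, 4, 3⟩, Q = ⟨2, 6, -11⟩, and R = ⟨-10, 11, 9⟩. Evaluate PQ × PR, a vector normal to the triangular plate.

(110, 228, 9)

PQ = (-3, 2, -14)
PR = (-15, 7, 6)
i: 2·6 - (-14)·7 = 12 - (-98) = 110
j: (-14)·(-15) - (-3)·6 = 210 - (-18) = 228
k: (-3)·7 - 2·(-15) = -21 - (-30) = 9
PQ × PR = (110, 228, 9)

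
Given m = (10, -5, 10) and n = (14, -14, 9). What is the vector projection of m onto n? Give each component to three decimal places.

m · n = 10·14 + (-5)·(-14) + 10·9 = 140 + 70 + 90 = 300
|n|² = 196 + 196 + 81 = 473
proj_n m = (300/473) · (14, -14, 9) ≈ (8.879, -8.879, 5.708)

(8.879, -8.879, 5.708)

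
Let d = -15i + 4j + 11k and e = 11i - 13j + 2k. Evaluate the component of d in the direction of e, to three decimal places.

-11.373

d · e = (-15)·11 + 4·(-13) + 11·2 = -165 - 52 + 22 = -195
|e| = √(121 + 169 + 4) = √294 ≈ 17.1464
comp_e d = -195 / √294 ≈ -11.373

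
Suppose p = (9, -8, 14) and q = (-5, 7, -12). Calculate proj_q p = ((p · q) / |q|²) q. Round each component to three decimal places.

(6.170, -8.638, 14.807)

p · q = 9·(-5) + (-8)·7 + 14·(-12) = -45 - 56 - 168 = -269
|q|² = 25 + 49 + 144 = 218
proj_q p = (-269/218) · (-5, 7, -12) ≈ (6.170, -8.638, 14.807)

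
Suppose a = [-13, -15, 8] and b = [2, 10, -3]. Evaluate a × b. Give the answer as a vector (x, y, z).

i: (-15)·(-3) - 8·10 = 45 - 80 = -35
j: 8·2 - (-13)·(-3) = 16 - 39 = -23
k: (-13)·10 - (-15)·2 = -130 - (-30) = -100
a × b = (-35, -23, -100)

(-35, -23, -100)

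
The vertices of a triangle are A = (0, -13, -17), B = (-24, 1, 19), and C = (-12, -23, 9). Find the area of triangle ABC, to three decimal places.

426.469

AB = (-24, 14, 36),  AC = (-12, -10, 26)
i: 14·26 - 36·(-10) = 364 - (-360) = 724
j: 36·(-12) - (-24)·26 = -432 - (-624) = 192
k: (-24)·(-10) - 14·(-12) = 240 - (-168) = 408
AB × AC = (724, 192, 408)
|AB × AC| = √727504 ≈ 852.9385
area = ½ · 852.9385 ≈ 426.469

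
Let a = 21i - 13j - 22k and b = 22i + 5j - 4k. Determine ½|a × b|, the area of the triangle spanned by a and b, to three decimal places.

i: (-13)·(-4) - (-22)·5 = 52 - (-110) = 162
j: (-22)·22 - 21·(-4) = -484 - (-84) = -400
k: 21·5 - (-13)·22 = 105 - (-286) = 391
a × b = (162, -400, 391)
|a × b| = √(162² + (-400)² + 391²) = √339125 ≈ 582.3444
area = ½ · 582.3444 ≈ 291.172

291.172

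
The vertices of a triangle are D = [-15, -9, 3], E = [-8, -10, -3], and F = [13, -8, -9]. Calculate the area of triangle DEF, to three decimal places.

46.382

DE = (7, -1, -6),  DF = (28, 1, -12)
i: (-1)·(-12) - (-6)·1 = 12 - (-6) = 18
j: (-6)·28 - 7·(-12) = -168 - (-84) = -84
k: 7·1 - (-1)·28 = 7 - (-28) = 35
DE × DF = (18, -84, 35)
|DE × DF| = √8605 ≈ 92.7631
area = ½ · 92.7631 ≈ 46.382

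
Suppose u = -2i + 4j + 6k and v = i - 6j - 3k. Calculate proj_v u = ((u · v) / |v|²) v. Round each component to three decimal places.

u · v = (-2)·1 + 4·(-6) + 6·(-3) = -2 - 24 - 18 = -44
|v|² = 1 + 36 + 9 = 46
proj_v u = (-44/46) · (1, -6, -3) ≈ (-0.957, 5.739, 2.870)

(-0.957, 5.739, 2.870)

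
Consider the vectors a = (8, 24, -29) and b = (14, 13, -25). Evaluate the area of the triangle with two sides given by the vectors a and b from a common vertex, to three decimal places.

i: 24·(-25) - (-29)·13 = -600 - (-377) = -223
j: (-29)·14 - 8·(-25) = -406 - (-200) = -206
k: 8·13 - 24·14 = 104 - 336 = -232
a × b = (-223, -206, -232)
|a × b| = √((-223)² + (-206)² + (-232)²) = √145989 ≈ 382.0851
area = ½ · 382.0851 ≈ 191.043

191.043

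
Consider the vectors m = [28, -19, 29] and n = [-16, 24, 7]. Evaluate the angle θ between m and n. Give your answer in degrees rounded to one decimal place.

122.0

m · n = 28·(-16) + (-19)·24 + 29·7 = -448 - 456 + 203 = -701
|m|² = 784 + 361 + 841 = 1986,  |m| = √1986 ≈ 44.564560
|n|² = 256 + 576 + 49 = 881,  |n| = √881 ≈ 29.681644
cos θ = -701 / (44.564560 · 29.681644) ≈ -0.52996
θ = arccos(-0.52996) ≈ 122.0°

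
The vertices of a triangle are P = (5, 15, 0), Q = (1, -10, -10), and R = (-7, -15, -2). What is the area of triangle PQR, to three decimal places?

PQ = (-4, -25, -10),  PR = (-12, -30, -2)
i: (-25)·(-2) - (-10)·(-30) = 50 - 300 = -250
j: (-10)·(-12) - (-4)·(-2) = 120 - 8 = 112
k: (-4)·(-30) - (-25)·(-12) = 120 - 300 = -180
PQ × PR = (-250, 112, -180)
|PQ × PR| = √107444 ≈ 327.7865
area = ½ · 327.7865 ≈ 163.893

163.893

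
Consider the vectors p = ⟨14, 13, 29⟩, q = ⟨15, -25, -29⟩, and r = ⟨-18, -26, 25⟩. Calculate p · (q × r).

q × r:
i: (-25)·25 - (-29)·(-26) = -625 - 754 = -1379
j: (-29)·(-18) - 15·25 = 522 - 375 = 147
k: 15·(-26) - (-25)·(-18) = -390 - 450 = -840
q × r = (-1379, 147, -840)
p · (q × r) = 14·(-1379) + 13·147 + 29·(-840) = -19306 + 1911 - 24360 = -41755

-41755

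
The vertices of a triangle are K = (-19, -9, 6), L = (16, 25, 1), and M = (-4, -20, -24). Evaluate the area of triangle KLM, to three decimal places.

852.537

KL = (35, 34, -5),  KM = (15, -11, -30)
i: 34·(-30) - (-5)·(-11) = -1020 - 55 = -1075
j: (-5)·15 - 35·(-30) = -75 - (-1050) = 975
k: 35·(-11) - 34·15 = -385 - 510 = -895
KL × KM = (-1075, 975, -895)
|KL × KM| = √2907275 ≈ 1705.0733
area = ½ · 1705.0733 ≈ 852.537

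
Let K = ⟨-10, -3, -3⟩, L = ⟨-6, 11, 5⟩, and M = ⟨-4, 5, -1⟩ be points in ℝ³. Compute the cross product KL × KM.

KL = (4, 14, 8)
KM = (6, 8, 2)
i: 14·2 - 8·8 = 28 - 64 = -36
j: 8·6 - 4·2 = 48 - 8 = 40
k: 4·8 - 14·6 = 32 - 84 = -52
KL × KM = (-36, 40, -52)

(-36, 40, -52)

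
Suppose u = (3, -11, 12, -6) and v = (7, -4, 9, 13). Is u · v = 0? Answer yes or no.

no

u · v = 3·7 + (-11)·(-4) + 12·9 + (-6)·13 = 21 + 44 + 108 - 78 = 95
Nonzero, so the vectors are not orthogonal.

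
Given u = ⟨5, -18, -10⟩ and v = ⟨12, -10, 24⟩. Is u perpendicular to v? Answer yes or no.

u · v = 5·12 + (-18)·(-10) + (-10)·24 = 60 + 180 - 240 = 0
Zero, so the vectors are orthogonal.

yes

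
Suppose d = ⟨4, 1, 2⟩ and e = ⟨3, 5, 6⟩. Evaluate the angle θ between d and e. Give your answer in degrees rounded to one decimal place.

d · e = 4·3 + 1·5 + 2·6 = 12 + 5 + 12 = 29
|d|² = 16 + 1 + 4 = 21,  |d| = √21 ≈ 4.582576
|e|² = 9 + 25 + 36 = 70,  |e| = √70 ≈ 8.366600
cos θ = 29 / (4.582576 · 8.366600) ≈ 0.75638
θ = arccos(0.75638) ≈ 40.9°

40.9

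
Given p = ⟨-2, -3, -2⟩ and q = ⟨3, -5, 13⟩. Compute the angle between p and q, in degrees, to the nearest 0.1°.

106.8

p · q = (-2)·3 + (-3)·(-5) + (-2)·13 = -6 + 15 - 26 = -17
|p|² = 4 + 9 + 4 = 17,  |p| = √17 ≈ 4.123106
|q|² = 9 + 25 + 169 = 203,  |q| = √203 ≈ 14.247807
cos θ = -17 / (4.123106 · 14.247807) ≈ -0.28939
θ = arccos(-0.28939) ≈ 106.8°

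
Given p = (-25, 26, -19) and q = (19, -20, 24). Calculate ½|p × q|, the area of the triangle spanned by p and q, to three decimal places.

i: 26·24 - (-19)·(-20) = 624 - 380 = 244
j: (-19)·19 - (-25)·24 = -361 - (-600) = 239
k: (-25)·(-20) - 26·19 = 500 - 494 = 6
p × q = (244, 239, 6)
|p × q| = √(244² + 239² + 6²) = √116693 ≈ 341.6036
area = ½ · 341.6036 ≈ 170.802

170.802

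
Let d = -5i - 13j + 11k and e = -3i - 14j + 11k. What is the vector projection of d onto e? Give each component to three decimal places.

(-2.926, -13.656, 10.730)

d · e = (-5)·(-3) + (-13)·(-14) + 11·11 = 15 + 182 + 121 = 318
|e|² = 9 + 196 + 121 = 326
proj_e d = (318/326) · (-3, -14, 11) ≈ (-2.926, -13.656, 10.730)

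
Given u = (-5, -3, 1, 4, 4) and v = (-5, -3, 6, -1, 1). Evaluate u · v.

u · v = (-5)·(-5) + (-3)·(-3) + 1·6 + 4·(-1) + 4·1 = 25 + 9 + 6 - 4 + 4 = 40

40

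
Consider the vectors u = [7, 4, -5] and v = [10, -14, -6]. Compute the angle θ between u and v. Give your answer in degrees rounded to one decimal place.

u · v = 7·10 + 4·(-14) + (-5)·(-6) = 70 - 56 + 30 = 44
|u|² = 49 + 16 + 25 = 90,  |u| = √90 ≈ 9.486833
|v|² = 100 + 196 + 36 = 332,  |v| = √332 ≈ 18.220867
cos θ = 44 / (9.486833 · 18.220867) ≈ 0.25454
θ = arccos(0.25454) ≈ 75.3°

75.3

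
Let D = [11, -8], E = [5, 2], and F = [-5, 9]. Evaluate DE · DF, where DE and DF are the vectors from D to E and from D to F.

266

DE = E − D = (-6, 10)
DF = F − D = (-16, 17)
DE · DF = (-6)·(-16) + 10·17 = 96 + 170 = 266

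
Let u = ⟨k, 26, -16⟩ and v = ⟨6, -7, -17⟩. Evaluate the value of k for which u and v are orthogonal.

u · v = k·6 + 26·(-7) + (-16)·(-17) = 90 + 6k
Set equal to 0: 6k = -90, so k = -15.

-15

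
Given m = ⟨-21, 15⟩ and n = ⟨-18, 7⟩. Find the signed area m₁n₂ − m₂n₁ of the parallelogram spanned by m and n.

123

(-21)·7 - 15·(-18) = -147 - (-270) = 123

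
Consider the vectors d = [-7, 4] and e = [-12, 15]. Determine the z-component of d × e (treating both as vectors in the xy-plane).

-57

(-7)·15 - 4·(-12) = -105 - (-48) = -57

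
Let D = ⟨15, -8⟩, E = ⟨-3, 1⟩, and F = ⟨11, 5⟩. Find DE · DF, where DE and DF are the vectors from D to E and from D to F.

189

DE = E − D = (-18, 9)
DF = F − D = (-4, 13)
DE · DF = (-18)·(-4) + 9·13 = 72 + 117 = 189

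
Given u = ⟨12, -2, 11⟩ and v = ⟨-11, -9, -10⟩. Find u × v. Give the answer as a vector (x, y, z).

(119, -1, -130)

i: (-2)·(-10) - 11·(-9) = 20 - (-99) = 119
j: 11·(-11) - 12·(-10) = -121 - (-120) = -1
k: 12·(-9) - (-2)·(-11) = -108 - 22 = -130
u × v = (119, -1, -130)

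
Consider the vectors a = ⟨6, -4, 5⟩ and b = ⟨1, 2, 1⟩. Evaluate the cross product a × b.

(-14, -1, 16)

i: (-4)·1 - 5·2 = -4 - 10 = -14
j: 5·1 - 6·1 = 5 - 6 = -1
k: 6·2 - (-4)·1 = 12 - (-4) = 16
a × b = (-14, -1, 16)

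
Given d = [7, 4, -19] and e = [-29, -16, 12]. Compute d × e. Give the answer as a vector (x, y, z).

(-256, 467, 4)

i: 4·12 - (-19)·(-16) = 48 - 304 = -256
j: (-19)·(-29) - 7·12 = 551 - 84 = 467
k: 7·(-16) - 4·(-29) = -112 - (-116) = 4
d × e = (-256, 467, 4)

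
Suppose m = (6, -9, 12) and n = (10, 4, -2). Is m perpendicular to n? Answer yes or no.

m · n = 6·10 + (-9)·4 + 12·(-2) = 60 - 36 - 24 = 0
Zero, so the vectors are orthogonal.

yes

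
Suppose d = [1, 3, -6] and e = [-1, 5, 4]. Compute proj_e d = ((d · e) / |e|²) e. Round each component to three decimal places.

(0.238, -1.190, -0.952)

d · e = 1·(-1) + 3·5 + (-6)·4 = -1 + 15 - 24 = -10
|e|² = 1 + 25 + 16 = 42
proj_e d = (-10/42) · (-1, 5, 4) ≈ (0.238, -1.190, -0.952)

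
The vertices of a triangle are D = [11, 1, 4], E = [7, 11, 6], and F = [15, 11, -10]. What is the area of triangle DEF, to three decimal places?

DE = (-4, 10, 2),  DF = (4, 10, -14)
i: 10·(-14) - 2·10 = -140 - 20 = -160
j: 2·4 - (-4)·(-14) = 8 - 56 = -48
k: (-4)·10 - 10·4 = -40 - 40 = -80
DE × DF = (-160, -48, -80)
|DE × DF| = √34304 ≈ 185.2134
area = ½ · 185.2134 ≈ 92.607

92.607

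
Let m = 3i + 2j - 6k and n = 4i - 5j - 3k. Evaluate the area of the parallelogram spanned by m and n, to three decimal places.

i: 2·(-3) - (-6)·(-5) = -6 - 30 = -36
j: (-6)·4 - 3·(-3) = -24 - (-9) = -15
k: 3·(-5) - 2·4 = -15 - 8 = -23
m × n = (-36, -15, -23)
|m × n| = √((-36)² + (-15)² + (-23)²) = √2050 ≈ 45.2769

45.277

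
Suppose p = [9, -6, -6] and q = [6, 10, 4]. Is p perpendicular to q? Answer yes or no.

p · q = 9·6 + (-6)·10 + (-6)·4 = 54 - 60 - 24 = -30
Nonzero, so the vectors are not orthogonal.

no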